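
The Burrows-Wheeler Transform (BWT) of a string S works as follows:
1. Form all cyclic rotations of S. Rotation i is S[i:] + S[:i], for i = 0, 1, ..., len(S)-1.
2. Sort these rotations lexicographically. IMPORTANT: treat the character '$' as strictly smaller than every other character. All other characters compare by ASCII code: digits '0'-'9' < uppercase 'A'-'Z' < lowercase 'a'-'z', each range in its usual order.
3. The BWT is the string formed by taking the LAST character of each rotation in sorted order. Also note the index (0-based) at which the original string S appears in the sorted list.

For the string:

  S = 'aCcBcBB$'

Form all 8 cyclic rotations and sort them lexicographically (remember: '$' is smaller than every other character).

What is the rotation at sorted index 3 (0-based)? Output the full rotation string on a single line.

Answer: BcBB$aCc

Derivation:
All 8 rotations (rotation i = S[i:]+S[:i]):
  rot[0] = aCcBcBB$
  rot[1] = CcBcBB$a
  rot[2] = cBcBB$aC
  rot[3] = BcBB$aCc
  rot[4] = cBB$aCcB
  rot[5] = BB$aCcBc
  rot[6] = B$aCcBcB
  rot[7] = $aCcBcBB
Sorted (with $ < everything):
  sorted[0] = $aCcBcBB
  sorted[1] = B$aCcBcB
  sorted[2] = BB$aCcBc
  sorted[3] = BcBB$aCc
  sorted[4] = CcBcBB$a
  sorted[5] = aCcBcBB$
  sorted[6] = cBB$aCcB
  sorted[7] = cBcBB$aC
sorted[3] = BcBB$aCc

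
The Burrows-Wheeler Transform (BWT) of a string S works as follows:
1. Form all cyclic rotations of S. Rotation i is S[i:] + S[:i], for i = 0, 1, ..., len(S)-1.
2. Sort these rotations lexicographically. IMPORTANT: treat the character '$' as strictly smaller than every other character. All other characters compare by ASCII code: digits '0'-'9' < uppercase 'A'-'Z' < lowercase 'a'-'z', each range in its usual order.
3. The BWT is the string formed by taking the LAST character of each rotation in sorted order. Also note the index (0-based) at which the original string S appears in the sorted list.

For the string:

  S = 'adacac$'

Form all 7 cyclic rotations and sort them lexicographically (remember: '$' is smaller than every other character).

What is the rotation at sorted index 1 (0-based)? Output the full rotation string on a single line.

All 7 rotations (rotation i = S[i:]+S[:i]):
  rot[0] = adacac$
  rot[1] = dacac$a
  rot[2] = acac$ad
  rot[3] = cac$ada
  rot[4] = ac$adac
  rot[5] = c$adaca
  rot[6] = $adacac
Sorted (with $ < everything):
  sorted[0] = $adacac
  sorted[1] = ac$adac
  sorted[2] = acac$ad
  sorted[3] = adacac$
  sorted[4] = c$adaca
  sorted[5] = cac$ada
  sorted[6] = dacac$a
sorted[1] = ac$adac

Answer: ac$adac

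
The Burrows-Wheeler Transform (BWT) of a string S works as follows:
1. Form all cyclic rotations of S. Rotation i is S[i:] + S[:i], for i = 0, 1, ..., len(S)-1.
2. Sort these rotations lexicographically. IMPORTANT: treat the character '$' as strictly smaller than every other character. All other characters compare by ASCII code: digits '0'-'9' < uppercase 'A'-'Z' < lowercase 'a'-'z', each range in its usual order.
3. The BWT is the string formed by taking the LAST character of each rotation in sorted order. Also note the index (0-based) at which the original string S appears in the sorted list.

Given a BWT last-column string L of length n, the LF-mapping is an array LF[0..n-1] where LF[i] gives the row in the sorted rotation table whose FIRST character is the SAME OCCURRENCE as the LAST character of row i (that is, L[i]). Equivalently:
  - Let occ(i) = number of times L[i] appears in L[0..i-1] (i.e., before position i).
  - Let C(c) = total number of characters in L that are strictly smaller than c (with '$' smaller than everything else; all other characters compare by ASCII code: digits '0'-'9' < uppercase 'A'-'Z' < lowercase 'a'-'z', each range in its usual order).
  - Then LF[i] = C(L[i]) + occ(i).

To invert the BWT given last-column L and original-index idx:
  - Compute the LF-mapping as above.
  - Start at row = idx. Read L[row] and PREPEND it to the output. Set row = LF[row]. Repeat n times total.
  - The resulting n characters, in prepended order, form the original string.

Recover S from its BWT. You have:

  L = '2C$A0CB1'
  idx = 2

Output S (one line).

LF mapping: 3 6 0 4 1 7 5 2
Walk LF starting at row 2, prepending L[row]:
  step 1: row=2, L[2]='$', prepend. Next row=LF[2]=0
  step 2: row=0, L[0]='2', prepend. Next row=LF[0]=3
  step 3: row=3, L[3]='A', prepend. Next row=LF[3]=4
  step 4: row=4, L[4]='0', prepend. Next row=LF[4]=1
  step 5: row=1, L[1]='C', prepend. Next row=LF[1]=6
  step 6: row=6, L[6]='B', prepend. Next row=LF[6]=5
  step 7: row=5, L[5]='C', prepend. Next row=LF[5]=7
  step 8: row=7, L[7]='1', prepend. Next row=LF[7]=2
Reversed output: 1CBC0A2$

Answer: 1CBC0A2$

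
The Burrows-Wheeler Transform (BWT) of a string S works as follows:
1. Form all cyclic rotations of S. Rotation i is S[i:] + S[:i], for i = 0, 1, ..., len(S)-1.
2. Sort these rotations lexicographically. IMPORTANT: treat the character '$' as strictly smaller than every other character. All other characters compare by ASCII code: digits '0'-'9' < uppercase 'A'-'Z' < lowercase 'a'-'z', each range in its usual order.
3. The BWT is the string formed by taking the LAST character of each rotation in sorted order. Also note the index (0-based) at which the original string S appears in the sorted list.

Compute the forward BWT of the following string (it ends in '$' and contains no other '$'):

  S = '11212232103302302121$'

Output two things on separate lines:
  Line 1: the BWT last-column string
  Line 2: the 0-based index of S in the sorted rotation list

Answer: 133122$21213011022320
6

Derivation:
All 21 rotations (rotation i = S[i:]+S[:i]):
  rot[0] = 11212232103302302121$
  rot[1] = 1212232103302302121$1
  rot[2] = 212232103302302121$11
  rot[3] = 12232103302302121$112
  rot[4] = 2232103302302121$1121
  rot[5] = 232103302302121$11212
  rot[6] = 32103302302121$112122
  rot[7] = 2103302302121$1121223
  rot[8] = 103302302121$11212232
  rot[9] = 03302302121$112122321
  rot[10] = 3302302121$1121223210
  rot[11] = 302302121$11212232103
  rot[12] = 02302121$112122321033
  rot[13] = 2302121$1121223210330
  rot[14] = 302121$11212232103302
  rot[15] = 02121$112122321033023
  rot[16] = 2121$1121223210330230
  rot[17] = 121$11212232103302302
  rot[18] = 21$112122321033023021
  rot[19] = 1$1121223210330230212
  rot[20] = $11212232103302302121
Sorted (with $ < everything):
  sorted[0] = $11212232103302302121  (last char: '1')
  sorted[1] = 02121$112122321033023  (last char: '3')
  sorted[2] = 02302121$112122321033  (last char: '3')
  sorted[3] = 03302302121$112122321  (last char: '1')
  sorted[4] = 1$1121223210330230212  (last char: '2')
  sorted[5] = 103302302121$11212232  (last char: '2')
  sorted[6] = 11212232103302302121$  (last char: '$')
  sorted[7] = 121$11212232103302302  (last char: '2')
  sorted[8] = 1212232103302302121$1  (last char: '1')
  sorted[9] = 12232103302302121$112  (last char: '2')
  sorted[10] = 21$112122321033023021  (last char: '1')
  sorted[11] = 2103302302121$1121223  (last char: '3')
  sorted[12] = 2121$1121223210330230  (last char: '0')
  sorted[13] = 212232103302302121$11  (last char: '1')
  sorted[14] = 2232103302302121$1121  (last char: '1')
  sorted[15] = 2302121$1121223210330  (last char: '0')
  sorted[16] = 232103302302121$11212  (last char: '2')
  sorted[17] = 302121$11212232103302  (last char: '2')
  sorted[18] = 302302121$11212232103  (last char: '3')
  sorted[19] = 32103302302121$112122  (last char: '2')
  sorted[20] = 3302302121$1121223210  (last char: '0')
Last column: 133122$21213011022320
Original string S is at sorted index 6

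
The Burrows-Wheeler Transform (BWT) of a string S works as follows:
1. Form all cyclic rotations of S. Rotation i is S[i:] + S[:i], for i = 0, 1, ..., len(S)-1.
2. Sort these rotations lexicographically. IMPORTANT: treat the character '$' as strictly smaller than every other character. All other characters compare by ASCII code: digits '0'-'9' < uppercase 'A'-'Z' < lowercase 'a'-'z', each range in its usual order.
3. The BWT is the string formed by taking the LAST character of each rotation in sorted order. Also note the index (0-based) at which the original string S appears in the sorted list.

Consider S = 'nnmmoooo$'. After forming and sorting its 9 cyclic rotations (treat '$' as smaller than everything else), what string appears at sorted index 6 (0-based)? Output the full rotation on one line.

Answer: oo$nnmmoo

Derivation:
All 9 rotations (rotation i = S[i:]+S[:i]):
  rot[0] = nnmmoooo$
  rot[1] = nmmoooo$n
  rot[2] = mmoooo$nn
  rot[3] = moooo$nnm
  rot[4] = oooo$nnmm
  rot[5] = ooo$nnmmo
  rot[6] = oo$nnmmoo
  rot[7] = o$nnmmooo
  rot[8] = $nnmmoooo
Sorted (with $ < everything):
  sorted[0] = $nnmmoooo
  sorted[1] = mmoooo$nn
  sorted[2] = moooo$nnm
  sorted[3] = nmmoooo$n
  sorted[4] = nnmmoooo$
  sorted[5] = o$nnmmooo
  sorted[6] = oo$nnmmoo
  sorted[7] = ooo$nnmmo
  sorted[8] = oooo$nnmm
sorted[6] = oo$nnmmoo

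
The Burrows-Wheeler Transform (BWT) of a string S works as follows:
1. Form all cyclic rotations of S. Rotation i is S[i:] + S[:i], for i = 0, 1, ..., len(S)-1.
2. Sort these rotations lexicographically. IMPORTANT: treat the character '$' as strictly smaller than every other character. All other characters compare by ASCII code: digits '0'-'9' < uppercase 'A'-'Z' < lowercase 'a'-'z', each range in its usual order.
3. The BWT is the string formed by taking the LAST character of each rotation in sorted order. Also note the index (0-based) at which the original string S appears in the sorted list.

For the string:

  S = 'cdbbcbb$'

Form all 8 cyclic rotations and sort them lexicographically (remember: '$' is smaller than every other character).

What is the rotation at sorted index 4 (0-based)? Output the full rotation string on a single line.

Answer: bcbb$cdb

Derivation:
All 8 rotations (rotation i = S[i:]+S[:i]):
  rot[0] = cdbbcbb$
  rot[1] = dbbcbb$c
  rot[2] = bbcbb$cd
  rot[3] = bcbb$cdb
  rot[4] = cbb$cdbb
  rot[5] = bb$cdbbc
  rot[6] = b$cdbbcb
  rot[7] = $cdbbcbb
Sorted (with $ < everything):
  sorted[0] = $cdbbcbb
  sorted[1] = b$cdbbcb
  sorted[2] = bb$cdbbc
  sorted[3] = bbcbb$cd
  sorted[4] = bcbb$cdb
  sorted[5] = cbb$cdbb
  sorted[6] = cdbbcbb$
  sorted[7] = dbbcbb$c
sorted[4] = bcbb$cdb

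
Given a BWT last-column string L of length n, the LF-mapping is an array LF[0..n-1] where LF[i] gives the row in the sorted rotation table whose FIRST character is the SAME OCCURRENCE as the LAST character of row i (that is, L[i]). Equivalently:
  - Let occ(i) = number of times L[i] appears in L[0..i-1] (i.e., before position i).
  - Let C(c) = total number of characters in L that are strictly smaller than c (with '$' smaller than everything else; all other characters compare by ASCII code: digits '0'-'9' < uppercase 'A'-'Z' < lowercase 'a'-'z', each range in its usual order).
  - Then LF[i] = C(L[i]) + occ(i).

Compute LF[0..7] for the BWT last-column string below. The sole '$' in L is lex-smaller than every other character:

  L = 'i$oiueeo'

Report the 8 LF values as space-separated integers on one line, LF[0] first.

Char counts: '$':1, 'e':2, 'i':2, 'o':2, 'u':1
C (first-col start): C('$')=0, C('e')=1, C('i')=3, C('o')=5, C('u')=7
L[0]='i': occ=0, LF[0]=C('i')+0=3+0=3
L[1]='$': occ=0, LF[1]=C('$')+0=0+0=0
L[2]='o': occ=0, LF[2]=C('o')+0=5+0=5
L[3]='i': occ=1, LF[3]=C('i')+1=3+1=4
L[4]='u': occ=0, LF[4]=C('u')+0=7+0=7
L[5]='e': occ=0, LF[5]=C('e')+0=1+0=1
L[6]='e': occ=1, LF[6]=C('e')+1=1+1=2
L[7]='o': occ=1, LF[7]=C('o')+1=5+1=6

Answer: 3 0 5 4 7 1 2 6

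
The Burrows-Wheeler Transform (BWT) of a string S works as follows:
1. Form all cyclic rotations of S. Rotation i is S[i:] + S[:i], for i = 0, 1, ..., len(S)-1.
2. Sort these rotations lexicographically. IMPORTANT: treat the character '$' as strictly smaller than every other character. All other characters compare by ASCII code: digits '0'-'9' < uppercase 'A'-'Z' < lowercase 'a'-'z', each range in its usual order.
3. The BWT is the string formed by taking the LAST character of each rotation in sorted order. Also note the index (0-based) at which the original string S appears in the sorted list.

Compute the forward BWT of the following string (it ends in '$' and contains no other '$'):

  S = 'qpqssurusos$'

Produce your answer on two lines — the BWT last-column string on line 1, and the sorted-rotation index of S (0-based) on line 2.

All 12 rotations (rotation i = S[i:]+S[:i]):
  rot[0] = qpqssurusos$
  rot[1] = pqssurusos$q
  rot[2] = qssurusos$qp
  rot[3] = ssurusos$qpq
  rot[4] = surusos$qpqs
  rot[5] = urusos$qpqss
  rot[6] = rusos$qpqssu
  rot[7] = usos$qpqssur
  rot[8] = sos$qpqssuru
  rot[9] = os$qpqssurus
  rot[10] = s$qpqssuruso
  rot[11] = $qpqssurusos
Sorted (with $ < everything):
  sorted[0] = $qpqssurusos  (last char: 's')
  sorted[1] = os$qpqssurus  (last char: 's')
  sorted[2] = pqssurusos$q  (last char: 'q')
  sorted[3] = qpqssurusos$  (last char: '$')
  sorted[4] = qssurusos$qp  (last char: 'p')
  sorted[5] = rusos$qpqssu  (last char: 'u')
  sorted[6] = s$qpqssuruso  (last char: 'o')
  sorted[7] = sos$qpqssuru  (last char: 'u')
  sorted[8] = ssurusos$qpq  (last char: 'q')
  sorted[9] = surusos$qpqs  (last char: 's')
  sorted[10] = urusos$qpqss  (last char: 's')
  sorted[11] = usos$qpqssur  (last char: 'r')
Last column: ssq$puouqssr
Original string S is at sorted index 3

Answer: ssq$puouqssr
3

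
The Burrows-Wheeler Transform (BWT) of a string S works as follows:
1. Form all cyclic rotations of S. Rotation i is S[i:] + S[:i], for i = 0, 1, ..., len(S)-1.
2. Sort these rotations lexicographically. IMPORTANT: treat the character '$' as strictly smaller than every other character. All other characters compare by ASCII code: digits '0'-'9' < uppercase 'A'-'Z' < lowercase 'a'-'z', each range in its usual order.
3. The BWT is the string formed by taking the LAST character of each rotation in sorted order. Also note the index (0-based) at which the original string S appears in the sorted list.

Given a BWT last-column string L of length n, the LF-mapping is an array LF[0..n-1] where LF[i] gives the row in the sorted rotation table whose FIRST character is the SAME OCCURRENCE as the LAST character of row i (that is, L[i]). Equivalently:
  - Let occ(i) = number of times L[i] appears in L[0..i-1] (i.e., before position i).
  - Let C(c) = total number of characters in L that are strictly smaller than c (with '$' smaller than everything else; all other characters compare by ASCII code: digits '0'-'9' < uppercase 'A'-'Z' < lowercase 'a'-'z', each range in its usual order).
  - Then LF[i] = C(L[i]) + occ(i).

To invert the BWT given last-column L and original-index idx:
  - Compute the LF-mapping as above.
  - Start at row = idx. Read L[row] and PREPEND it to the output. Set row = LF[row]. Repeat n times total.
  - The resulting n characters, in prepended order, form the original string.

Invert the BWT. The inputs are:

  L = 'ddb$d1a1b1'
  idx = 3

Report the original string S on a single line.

LF mapping: 7 8 5 0 9 1 4 2 6 3
Walk LF starting at row 3, prepending L[row]:
  step 1: row=3, L[3]='$', prepend. Next row=LF[3]=0
  step 2: row=0, L[0]='d', prepend. Next row=LF[0]=7
  step 3: row=7, L[7]='1', prepend. Next row=LF[7]=2
  step 4: row=2, L[2]='b', prepend. Next row=LF[2]=5
  step 5: row=5, L[5]='1', prepend. Next row=LF[5]=1
  step 6: row=1, L[1]='d', prepend. Next row=LF[1]=8
  step 7: row=8, L[8]='b', prepend. Next row=LF[8]=6
  step 8: row=6, L[6]='a', prepend. Next row=LF[6]=4
  step 9: row=4, L[4]='d', prepend. Next row=LF[4]=9
  step 10: row=9, L[9]='1', prepend. Next row=LF[9]=3
Reversed output: 1dabd1b1d$

Answer: 1dabd1b1d$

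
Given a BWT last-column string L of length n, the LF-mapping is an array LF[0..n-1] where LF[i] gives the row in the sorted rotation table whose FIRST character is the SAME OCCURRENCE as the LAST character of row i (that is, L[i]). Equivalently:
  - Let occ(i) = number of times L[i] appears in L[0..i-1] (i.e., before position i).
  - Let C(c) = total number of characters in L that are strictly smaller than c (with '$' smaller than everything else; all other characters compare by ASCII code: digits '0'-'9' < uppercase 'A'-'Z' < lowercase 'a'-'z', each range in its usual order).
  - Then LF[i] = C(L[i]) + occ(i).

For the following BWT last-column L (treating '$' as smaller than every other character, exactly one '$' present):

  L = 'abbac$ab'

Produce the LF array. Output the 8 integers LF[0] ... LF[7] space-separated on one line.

Char counts: '$':1, 'a':3, 'b':3, 'c':1
C (first-col start): C('$')=0, C('a')=1, C('b')=4, C('c')=7
L[0]='a': occ=0, LF[0]=C('a')+0=1+0=1
L[1]='b': occ=0, LF[1]=C('b')+0=4+0=4
L[2]='b': occ=1, LF[2]=C('b')+1=4+1=5
L[3]='a': occ=1, LF[3]=C('a')+1=1+1=2
L[4]='c': occ=0, LF[4]=C('c')+0=7+0=7
L[5]='$': occ=0, LF[5]=C('$')+0=0+0=0
L[6]='a': occ=2, LF[6]=C('a')+2=1+2=3
L[7]='b': occ=2, LF[7]=C('b')+2=4+2=6

Answer: 1 4 5 2 7 0 3 6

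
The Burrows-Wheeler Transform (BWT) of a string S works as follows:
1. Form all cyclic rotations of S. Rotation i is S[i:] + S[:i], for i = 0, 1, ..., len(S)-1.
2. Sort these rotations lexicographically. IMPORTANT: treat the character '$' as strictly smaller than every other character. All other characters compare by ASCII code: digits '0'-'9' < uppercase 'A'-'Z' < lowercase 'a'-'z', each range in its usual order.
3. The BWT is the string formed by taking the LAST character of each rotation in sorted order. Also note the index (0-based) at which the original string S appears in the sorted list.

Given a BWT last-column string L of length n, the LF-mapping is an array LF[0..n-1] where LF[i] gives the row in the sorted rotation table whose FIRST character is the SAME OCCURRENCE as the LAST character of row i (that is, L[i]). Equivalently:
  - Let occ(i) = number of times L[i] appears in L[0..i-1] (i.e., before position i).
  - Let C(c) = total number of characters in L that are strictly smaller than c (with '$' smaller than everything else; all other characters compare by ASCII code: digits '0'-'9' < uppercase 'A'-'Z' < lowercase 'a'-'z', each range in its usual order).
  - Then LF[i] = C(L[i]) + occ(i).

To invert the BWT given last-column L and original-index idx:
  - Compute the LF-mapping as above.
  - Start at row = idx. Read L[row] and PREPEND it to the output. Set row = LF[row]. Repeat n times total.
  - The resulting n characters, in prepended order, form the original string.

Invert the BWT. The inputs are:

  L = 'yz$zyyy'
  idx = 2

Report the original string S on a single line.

LF mapping: 1 5 0 6 2 3 4
Walk LF starting at row 2, prepending L[row]:
  step 1: row=2, L[2]='$', prepend. Next row=LF[2]=0
  step 2: row=0, L[0]='y', prepend. Next row=LF[0]=1
  step 3: row=1, L[1]='z', prepend. Next row=LF[1]=5
  step 4: row=5, L[5]='y', prepend. Next row=LF[5]=3
  step 5: row=3, L[3]='z', prepend. Next row=LF[3]=6
  step 6: row=6, L[6]='y', prepend. Next row=LF[6]=4
  step 7: row=4, L[4]='y', prepend. Next row=LF[4]=2
Reversed output: yyzyzy$

Answer: yyzyzy$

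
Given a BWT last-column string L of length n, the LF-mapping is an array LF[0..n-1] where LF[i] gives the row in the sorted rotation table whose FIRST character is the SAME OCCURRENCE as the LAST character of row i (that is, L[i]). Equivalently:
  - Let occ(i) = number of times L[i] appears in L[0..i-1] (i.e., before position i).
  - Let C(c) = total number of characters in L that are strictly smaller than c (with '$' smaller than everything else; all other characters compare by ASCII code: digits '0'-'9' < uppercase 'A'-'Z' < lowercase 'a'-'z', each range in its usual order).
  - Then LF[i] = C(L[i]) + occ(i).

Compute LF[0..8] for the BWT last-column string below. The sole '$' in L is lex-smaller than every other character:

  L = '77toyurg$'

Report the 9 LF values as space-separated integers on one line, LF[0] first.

Answer: 1 2 6 4 8 7 5 3 0

Derivation:
Char counts: '$':1, '7':2, 'g':1, 'o':1, 'r':1, 't':1, 'u':1, 'y':1
C (first-col start): C('$')=0, C('7')=1, C('g')=3, C('o')=4, C('r')=5, C('t')=6, C('u')=7, C('y')=8
L[0]='7': occ=0, LF[0]=C('7')+0=1+0=1
L[1]='7': occ=1, LF[1]=C('7')+1=1+1=2
L[2]='t': occ=0, LF[2]=C('t')+0=6+0=6
L[3]='o': occ=0, LF[3]=C('o')+0=4+0=4
L[4]='y': occ=0, LF[4]=C('y')+0=8+0=8
L[5]='u': occ=0, LF[5]=C('u')+0=7+0=7
L[6]='r': occ=0, LF[6]=C('r')+0=5+0=5
L[7]='g': occ=0, LF[7]=C('g')+0=3+0=3
L[8]='$': occ=0, LF[8]=C('$')+0=0+0=0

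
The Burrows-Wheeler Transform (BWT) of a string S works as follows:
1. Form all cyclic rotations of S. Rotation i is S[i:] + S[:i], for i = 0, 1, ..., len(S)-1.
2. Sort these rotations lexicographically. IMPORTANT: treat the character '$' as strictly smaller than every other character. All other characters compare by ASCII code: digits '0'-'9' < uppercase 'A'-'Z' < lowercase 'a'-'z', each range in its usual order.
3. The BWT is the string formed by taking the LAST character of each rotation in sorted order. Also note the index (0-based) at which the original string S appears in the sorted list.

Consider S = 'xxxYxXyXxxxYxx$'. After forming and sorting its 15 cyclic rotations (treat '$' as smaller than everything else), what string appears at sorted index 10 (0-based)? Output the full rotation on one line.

All 15 rotations (rotation i = S[i:]+S[:i]):
  rot[0] = xxxYxXyXxxxYxx$
  rot[1] = xxYxXyXxxxYxx$x
  rot[2] = xYxXyXxxxYxx$xx
  rot[3] = YxXyXxxxYxx$xxx
  rot[4] = xXyXxxxYxx$xxxY
  rot[5] = XyXxxxYxx$xxxYx
  rot[6] = yXxxxYxx$xxxYxX
  rot[7] = XxxxYxx$xxxYxXy
  rot[8] = xxxYxx$xxxYxXyX
  rot[9] = xxYxx$xxxYxXyXx
  rot[10] = xYxx$xxxYxXyXxx
  rot[11] = Yxx$xxxYxXyXxxx
  rot[12] = xx$xxxYxXyXxxxY
  rot[13] = x$xxxYxXyXxxxYx
  rot[14] = $xxxYxXyXxxxYxx
Sorted (with $ < everything):
  sorted[0] = $xxxYxXyXxxxYxx
  sorted[1] = XxxxYxx$xxxYxXy
  sorted[2] = XyXxxxYxx$xxxYx
  sorted[3] = YxXyXxxxYxx$xxx
  sorted[4] = Yxx$xxxYxXyXxxx
  sorted[5] = x$xxxYxXyXxxxYx
  sorted[6] = xXyXxxxYxx$xxxY
  sorted[7] = xYxXyXxxxYxx$xx
  sorted[8] = xYxx$xxxYxXyXxx
  sorted[9] = xx$xxxYxXyXxxxY
  sorted[10] = xxYxXyXxxxYxx$x
  sorted[11] = xxYxx$xxxYxXyXx
  sorted[12] = xxxYxXyXxxxYxx$
  sorted[13] = xxxYxx$xxxYxXyX
  sorted[14] = yXxxxYxx$xxxYxX
sorted[10] = xxYxXyXxxxYxx$x

Answer: xxYxXyXxxxYxx$x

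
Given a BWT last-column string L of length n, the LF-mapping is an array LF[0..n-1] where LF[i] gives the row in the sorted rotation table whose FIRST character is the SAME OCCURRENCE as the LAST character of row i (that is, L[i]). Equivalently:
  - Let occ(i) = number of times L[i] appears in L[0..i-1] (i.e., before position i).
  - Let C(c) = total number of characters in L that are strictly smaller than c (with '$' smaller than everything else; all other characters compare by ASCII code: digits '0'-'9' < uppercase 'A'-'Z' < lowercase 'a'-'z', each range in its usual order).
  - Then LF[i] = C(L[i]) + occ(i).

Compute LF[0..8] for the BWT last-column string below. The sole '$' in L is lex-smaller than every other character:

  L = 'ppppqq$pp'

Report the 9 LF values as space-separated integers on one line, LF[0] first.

Char counts: '$':1, 'p':6, 'q':2
C (first-col start): C('$')=0, C('p')=1, C('q')=7
L[0]='p': occ=0, LF[0]=C('p')+0=1+0=1
L[1]='p': occ=1, LF[1]=C('p')+1=1+1=2
L[2]='p': occ=2, LF[2]=C('p')+2=1+2=3
L[3]='p': occ=3, LF[3]=C('p')+3=1+3=4
L[4]='q': occ=0, LF[4]=C('q')+0=7+0=7
L[5]='q': occ=1, LF[5]=C('q')+1=7+1=8
L[6]='$': occ=0, LF[6]=C('$')+0=0+0=0
L[7]='p': occ=4, LF[7]=C('p')+4=1+4=5
L[8]='p': occ=5, LF[8]=C('p')+5=1+5=6

Answer: 1 2 3 4 7 8 0 5 6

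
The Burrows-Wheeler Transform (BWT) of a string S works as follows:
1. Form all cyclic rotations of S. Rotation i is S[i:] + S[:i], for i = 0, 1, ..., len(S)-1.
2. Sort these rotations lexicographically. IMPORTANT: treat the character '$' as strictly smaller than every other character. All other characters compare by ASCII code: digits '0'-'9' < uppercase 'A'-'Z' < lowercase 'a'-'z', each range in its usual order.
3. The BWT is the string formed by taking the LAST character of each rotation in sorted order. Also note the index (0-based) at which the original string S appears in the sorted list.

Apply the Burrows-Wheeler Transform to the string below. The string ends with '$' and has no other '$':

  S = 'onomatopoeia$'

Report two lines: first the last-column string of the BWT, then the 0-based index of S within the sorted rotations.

Answer: aimoeoopn$toa
9

Derivation:
All 13 rotations (rotation i = S[i:]+S[:i]):
  rot[0] = onomatopoeia$
  rot[1] = nomatopoeia$o
  rot[2] = omatopoeia$on
  rot[3] = matopoeia$ono
  rot[4] = atopoeia$onom
  rot[5] = topoeia$onoma
  rot[6] = opoeia$onomat
  rot[7] = poeia$onomato
  rot[8] = oeia$onomatop
  rot[9] = eia$onomatopo
  rot[10] = ia$onomatopoe
  rot[11] = a$onomatopoei
  rot[12] = $onomatopoeia
Sorted (with $ < everything):
  sorted[0] = $onomatopoeia  (last char: 'a')
  sorted[1] = a$onomatopoei  (last char: 'i')
  sorted[2] = atopoeia$onom  (last char: 'm')
  sorted[3] = eia$onomatopo  (last char: 'o')
  sorted[4] = ia$onomatopoe  (last char: 'e')
  sorted[5] = matopoeia$ono  (last char: 'o')
  sorted[6] = nomatopoeia$o  (last char: 'o')
  sorted[7] = oeia$onomatop  (last char: 'p')
  sorted[8] = omatopoeia$on  (last char: 'n')
  sorted[9] = onomatopoeia$  (last char: '$')
  sorted[10] = opoeia$onomat  (last char: 't')
  sorted[11] = poeia$onomato  (last char: 'o')
  sorted[12] = topoeia$onoma  (last char: 'a')
Last column: aimoeoopn$toa
Original string S is at sorted index 9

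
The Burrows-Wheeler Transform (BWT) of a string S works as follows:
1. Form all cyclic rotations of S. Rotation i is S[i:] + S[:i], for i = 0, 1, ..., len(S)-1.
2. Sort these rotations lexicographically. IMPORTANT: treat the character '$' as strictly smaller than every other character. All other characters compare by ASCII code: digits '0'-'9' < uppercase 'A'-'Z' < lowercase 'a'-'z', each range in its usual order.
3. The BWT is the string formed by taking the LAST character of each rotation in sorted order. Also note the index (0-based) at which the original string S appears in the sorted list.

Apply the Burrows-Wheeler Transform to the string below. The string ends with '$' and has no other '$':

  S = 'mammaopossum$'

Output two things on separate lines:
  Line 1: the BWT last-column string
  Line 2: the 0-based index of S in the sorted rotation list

All 13 rotations (rotation i = S[i:]+S[:i]):
  rot[0] = mammaopossum$
  rot[1] = ammaopossum$m
  rot[2] = mmaopossum$ma
  rot[3] = maopossum$mam
  rot[4] = aopossum$mamm
  rot[5] = opossum$mamma
  rot[6] = possum$mammao
  rot[7] = ossum$mammaop
  rot[8] = ssum$mammaopo
  rot[9] = sum$mammaopos
  rot[10] = um$mammaoposs
  rot[11] = m$mammaopossu
  rot[12] = $mammaopossum
Sorted (with $ < everything):
  sorted[0] = $mammaopossum  (last char: 'm')
  sorted[1] = ammaopossum$m  (last char: 'm')
  sorted[2] = aopossum$mamm  (last char: 'm')
  sorted[3] = m$mammaopossu  (last char: 'u')
  sorted[4] = mammaopossum$  (last char: '$')
  sorted[5] = maopossum$mam  (last char: 'm')
  sorted[6] = mmaopossum$ma  (last char: 'a')
  sorted[7] = opossum$mamma  (last char: 'a')
  sorted[8] = ossum$mammaop  (last char: 'p')
  sorted[9] = possum$mammao  (last char: 'o')
  sorted[10] = ssum$mammaopo  (last char: 'o')
  sorted[11] = sum$mammaopos  (last char: 's')
  sorted[12] = um$mammaoposs  (last char: 's')
Last column: mmmu$maapooss
Original string S is at sorted index 4

Answer: mmmu$maapooss
4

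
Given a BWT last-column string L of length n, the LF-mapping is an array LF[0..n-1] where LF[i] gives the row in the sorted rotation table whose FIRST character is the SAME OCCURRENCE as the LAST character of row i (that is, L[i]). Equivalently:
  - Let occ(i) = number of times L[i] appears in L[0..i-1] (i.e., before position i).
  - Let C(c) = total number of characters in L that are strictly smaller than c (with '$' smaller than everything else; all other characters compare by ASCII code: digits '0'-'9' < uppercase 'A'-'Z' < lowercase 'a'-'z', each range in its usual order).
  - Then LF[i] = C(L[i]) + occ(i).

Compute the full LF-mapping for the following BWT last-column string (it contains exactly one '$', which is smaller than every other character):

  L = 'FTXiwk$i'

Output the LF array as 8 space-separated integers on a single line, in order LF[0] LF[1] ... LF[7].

Char counts: '$':1, 'F':1, 'T':1, 'X':1, 'i':2, 'k':1, 'w':1
C (first-col start): C('$')=0, C('F')=1, C('T')=2, C('X')=3, C('i')=4, C('k')=6, C('w')=7
L[0]='F': occ=0, LF[0]=C('F')+0=1+0=1
L[1]='T': occ=0, LF[1]=C('T')+0=2+0=2
L[2]='X': occ=0, LF[2]=C('X')+0=3+0=3
L[3]='i': occ=0, LF[3]=C('i')+0=4+0=4
L[4]='w': occ=0, LF[4]=C('w')+0=7+0=7
L[5]='k': occ=0, LF[5]=C('k')+0=6+0=6
L[6]='$': occ=0, LF[6]=C('$')+0=0+0=0
L[7]='i': occ=1, LF[7]=C('i')+1=4+1=5

Answer: 1 2 3 4 7 6 0 5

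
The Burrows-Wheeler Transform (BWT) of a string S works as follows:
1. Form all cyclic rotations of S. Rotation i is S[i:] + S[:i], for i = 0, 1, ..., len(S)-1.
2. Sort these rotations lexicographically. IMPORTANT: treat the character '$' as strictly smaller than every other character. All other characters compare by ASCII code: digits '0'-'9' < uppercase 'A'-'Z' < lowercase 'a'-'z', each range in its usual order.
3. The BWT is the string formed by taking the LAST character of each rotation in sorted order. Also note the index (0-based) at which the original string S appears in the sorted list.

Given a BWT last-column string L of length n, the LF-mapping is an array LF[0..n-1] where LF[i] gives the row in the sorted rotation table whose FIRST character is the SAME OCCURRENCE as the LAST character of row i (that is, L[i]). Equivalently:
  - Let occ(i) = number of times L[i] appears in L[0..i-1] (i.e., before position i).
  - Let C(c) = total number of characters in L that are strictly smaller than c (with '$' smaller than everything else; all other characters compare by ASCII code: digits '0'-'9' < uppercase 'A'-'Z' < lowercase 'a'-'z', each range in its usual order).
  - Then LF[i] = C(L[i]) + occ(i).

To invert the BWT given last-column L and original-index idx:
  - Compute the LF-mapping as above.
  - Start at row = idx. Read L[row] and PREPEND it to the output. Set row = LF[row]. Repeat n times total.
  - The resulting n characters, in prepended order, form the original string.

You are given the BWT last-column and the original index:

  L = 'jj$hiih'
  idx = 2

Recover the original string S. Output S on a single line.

LF mapping: 5 6 0 1 3 4 2
Walk LF starting at row 2, prepending L[row]:
  step 1: row=2, L[2]='$', prepend. Next row=LF[2]=0
  step 2: row=0, L[0]='j', prepend. Next row=LF[0]=5
  step 3: row=5, L[5]='i', prepend. Next row=LF[5]=4
  step 4: row=4, L[4]='i', prepend. Next row=LF[4]=3
  step 5: row=3, L[3]='h', prepend. Next row=LF[3]=1
  step 6: row=1, L[1]='j', prepend. Next row=LF[1]=6
  step 7: row=6, L[6]='h', prepend. Next row=LF[6]=2
Reversed output: hjhiij$

Answer: hjhiij$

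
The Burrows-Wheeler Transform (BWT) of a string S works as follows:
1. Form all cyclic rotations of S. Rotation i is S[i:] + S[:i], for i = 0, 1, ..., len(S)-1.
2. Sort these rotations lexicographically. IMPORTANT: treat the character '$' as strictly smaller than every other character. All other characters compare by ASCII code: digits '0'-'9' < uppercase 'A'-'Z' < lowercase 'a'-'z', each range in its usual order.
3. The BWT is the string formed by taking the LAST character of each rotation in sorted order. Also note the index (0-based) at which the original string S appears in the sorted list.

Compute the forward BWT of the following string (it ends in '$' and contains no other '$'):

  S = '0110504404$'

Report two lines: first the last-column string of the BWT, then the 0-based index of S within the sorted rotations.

Answer: 4$451100400
1

Derivation:
All 11 rotations (rotation i = S[i:]+S[:i]):
  rot[0] = 0110504404$
  rot[1] = 110504404$0
  rot[2] = 10504404$01
  rot[3] = 0504404$011
  rot[4] = 504404$0110
  rot[5] = 04404$01105
  rot[6] = 4404$011050
  rot[7] = 404$0110504
  rot[8] = 04$01105044
  rot[9] = 4$011050440
  rot[10] = $0110504404
Sorted (with $ < everything):
  sorted[0] = $0110504404  (last char: '4')
  sorted[1] = 0110504404$  (last char: '$')
  sorted[2] = 04$01105044  (last char: '4')
  sorted[3] = 04404$01105  (last char: '5')
  sorted[4] = 0504404$011  (last char: '1')
  sorted[5] = 10504404$01  (last char: '1')
  sorted[6] = 110504404$0  (last char: '0')
  sorted[7] = 4$011050440  (last char: '0')
  sorted[8] = 404$0110504  (last char: '4')
  sorted[9] = 4404$011050  (last char: '0')
  sorted[10] = 504404$0110  (last char: '0')
Last column: 4$451100400
Original string S is at sorted index 1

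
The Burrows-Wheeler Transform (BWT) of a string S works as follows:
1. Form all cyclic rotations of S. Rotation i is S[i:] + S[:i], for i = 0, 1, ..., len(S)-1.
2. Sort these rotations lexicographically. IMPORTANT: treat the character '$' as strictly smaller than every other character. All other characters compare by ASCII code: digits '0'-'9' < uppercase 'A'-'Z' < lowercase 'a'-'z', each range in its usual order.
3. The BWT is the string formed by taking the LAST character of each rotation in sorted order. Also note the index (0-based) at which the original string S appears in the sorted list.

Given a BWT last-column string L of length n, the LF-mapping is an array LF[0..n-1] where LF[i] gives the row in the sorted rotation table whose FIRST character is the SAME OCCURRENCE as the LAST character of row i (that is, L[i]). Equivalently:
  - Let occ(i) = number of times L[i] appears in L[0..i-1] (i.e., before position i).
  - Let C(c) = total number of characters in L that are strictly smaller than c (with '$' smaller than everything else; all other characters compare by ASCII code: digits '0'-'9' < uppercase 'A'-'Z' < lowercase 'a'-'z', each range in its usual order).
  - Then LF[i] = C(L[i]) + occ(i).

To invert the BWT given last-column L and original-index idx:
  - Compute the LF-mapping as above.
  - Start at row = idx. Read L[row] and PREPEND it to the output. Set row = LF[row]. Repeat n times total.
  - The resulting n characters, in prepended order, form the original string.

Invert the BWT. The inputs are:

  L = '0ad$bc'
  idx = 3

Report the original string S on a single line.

LF mapping: 1 2 5 0 3 4
Walk LF starting at row 3, prepending L[row]:
  step 1: row=3, L[3]='$', prepend. Next row=LF[3]=0
  step 2: row=0, L[0]='0', prepend. Next row=LF[0]=1
  step 3: row=1, L[1]='a', prepend. Next row=LF[1]=2
  step 4: row=2, L[2]='d', prepend. Next row=LF[2]=5
  step 5: row=5, L[5]='c', prepend. Next row=LF[5]=4
  step 6: row=4, L[4]='b', prepend. Next row=LF[4]=3
Reversed output: bcda0$

Answer: bcda0$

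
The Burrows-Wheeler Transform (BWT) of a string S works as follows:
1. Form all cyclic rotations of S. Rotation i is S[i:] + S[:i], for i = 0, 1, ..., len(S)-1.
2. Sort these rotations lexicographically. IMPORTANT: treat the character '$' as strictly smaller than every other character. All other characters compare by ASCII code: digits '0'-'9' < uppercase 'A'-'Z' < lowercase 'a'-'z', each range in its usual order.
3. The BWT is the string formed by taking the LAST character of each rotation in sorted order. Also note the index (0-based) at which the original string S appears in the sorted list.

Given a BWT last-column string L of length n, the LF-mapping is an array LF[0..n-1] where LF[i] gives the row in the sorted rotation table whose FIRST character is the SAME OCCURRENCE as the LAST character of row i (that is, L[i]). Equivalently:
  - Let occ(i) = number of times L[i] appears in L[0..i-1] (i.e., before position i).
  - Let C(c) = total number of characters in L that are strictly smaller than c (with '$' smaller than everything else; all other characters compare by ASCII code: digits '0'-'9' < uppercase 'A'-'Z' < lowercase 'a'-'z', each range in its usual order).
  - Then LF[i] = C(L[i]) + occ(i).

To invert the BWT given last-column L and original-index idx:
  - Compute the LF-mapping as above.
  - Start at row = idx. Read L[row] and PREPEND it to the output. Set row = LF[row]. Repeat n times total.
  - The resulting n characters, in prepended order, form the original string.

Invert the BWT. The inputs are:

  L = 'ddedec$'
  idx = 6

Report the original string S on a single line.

LF mapping: 2 3 5 4 6 1 0
Walk LF starting at row 6, prepending L[row]:
  step 1: row=6, L[6]='$', prepend. Next row=LF[6]=0
  step 2: row=0, L[0]='d', prepend. Next row=LF[0]=2
  step 3: row=2, L[2]='e', prepend. Next row=LF[2]=5
  step 4: row=5, L[5]='c', prepend. Next row=LF[5]=1
  step 5: row=1, L[1]='d', prepend. Next row=LF[1]=3
  step 6: row=3, L[3]='d', prepend. Next row=LF[3]=4
  step 7: row=4, L[4]='e', prepend. Next row=LF[4]=6
Reversed output: eddced$

Answer: eddced$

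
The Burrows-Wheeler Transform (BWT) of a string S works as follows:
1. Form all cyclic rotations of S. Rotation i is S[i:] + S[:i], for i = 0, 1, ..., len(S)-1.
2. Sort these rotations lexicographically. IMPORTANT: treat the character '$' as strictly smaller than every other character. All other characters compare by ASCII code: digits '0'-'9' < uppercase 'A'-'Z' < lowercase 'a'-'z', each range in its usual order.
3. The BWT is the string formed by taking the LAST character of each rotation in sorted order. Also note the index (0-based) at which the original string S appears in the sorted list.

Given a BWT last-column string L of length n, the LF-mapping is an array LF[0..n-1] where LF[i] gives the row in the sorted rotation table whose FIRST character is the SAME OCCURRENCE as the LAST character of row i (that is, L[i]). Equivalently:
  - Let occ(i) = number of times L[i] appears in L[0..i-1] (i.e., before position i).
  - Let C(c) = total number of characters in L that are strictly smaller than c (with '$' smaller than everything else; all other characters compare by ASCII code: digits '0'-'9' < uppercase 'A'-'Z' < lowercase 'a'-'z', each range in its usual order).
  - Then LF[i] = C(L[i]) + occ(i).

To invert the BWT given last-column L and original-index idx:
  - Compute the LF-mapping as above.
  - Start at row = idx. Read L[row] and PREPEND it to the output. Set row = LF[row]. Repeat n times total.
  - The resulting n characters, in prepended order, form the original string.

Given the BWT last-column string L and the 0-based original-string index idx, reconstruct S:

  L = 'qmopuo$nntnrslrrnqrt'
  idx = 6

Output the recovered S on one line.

Answer: nsrqtpnomlrrrtunonq$

Derivation:
LF mapping: 10 2 7 9 19 8 0 3 4 17 5 12 16 1 13 14 6 11 15 18
Walk LF starting at row 6, prepending L[row]:
  step 1: row=6, L[6]='$', prepend. Next row=LF[6]=0
  step 2: row=0, L[0]='q', prepend. Next row=LF[0]=10
  step 3: row=10, L[10]='n', prepend. Next row=LF[10]=5
  step 4: row=5, L[5]='o', prepend. Next row=LF[5]=8
  step 5: row=8, L[8]='n', prepend. Next row=LF[8]=4
  step 6: row=4, L[4]='u', prepend. Next row=LF[4]=19
  step 7: row=19, L[19]='t', prepend. Next row=LF[19]=18
  step 8: row=18, L[18]='r', prepend. Next row=LF[18]=15
  step 9: row=15, L[15]='r', prepend. Next row=LF[15]=14
  step 10: row=14, L[14]='r', prepend. Next row=LF[14]=13
  step 11: row=13, L[13]='l', prepend. Next row=LF[13]=1
  step 12: row=1, L[1]='m', prepend. Next row=LF[1]=2
  step 13: row=2, L[2]='o', prepend. Next row=LF[2]=7
  step 14: row=7, L[7]='n', prepend. Next row=LF[7]=3
  step 15: row=3, L[3]='p', prepend. Next row=LF[3]=9
  step 16: row=9, L[9]='t', prepend. Next row=LF[9]=17
  step 17: row=17, L[17]='q', prepend. Next row=LF[17]=11
  step 18: row=11, L[11]='r', prepend. Next row=LF[11]=12
  step 19: row=12, L[12]='s', prepend. Next row=LF[12]=16
  step 20: row=16, L[16]='n', prepend. Next row=LF[16]=6
Reversed output: nsrqtpnomlrrrtunonq$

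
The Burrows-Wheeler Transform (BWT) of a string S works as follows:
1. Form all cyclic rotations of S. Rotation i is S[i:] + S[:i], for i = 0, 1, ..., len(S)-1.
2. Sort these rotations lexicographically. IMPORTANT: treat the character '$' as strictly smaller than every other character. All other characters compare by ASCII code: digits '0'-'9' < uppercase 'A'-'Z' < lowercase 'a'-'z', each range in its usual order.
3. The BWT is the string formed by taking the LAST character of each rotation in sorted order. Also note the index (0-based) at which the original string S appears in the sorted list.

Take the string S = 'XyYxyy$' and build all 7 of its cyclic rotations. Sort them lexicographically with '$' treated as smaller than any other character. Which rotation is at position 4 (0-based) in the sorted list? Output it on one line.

Answer: y$XyYxy

Derivation:
All 7 rotations (rotation i = S[i:]+S[:i]):
  rot[0] = XyYxyy$
  rot[1] = yYxyy$X
  rot[2] = Yxyy$Xy
  rot[3] = xyy$XyY
  rot[4] = yy$XyYx
  rot[5] = y$XyYxy
  rot[6] = $XyYxyy
Sorted (with $ < everything):
  sorted[0] = $XyYxyy
  sorted[1] = XyYxyy$
  sorted[2] = Yxyy$Xy
  sorted[3] = xyy$XyY
  sorted[4] = y$XyYxy
  sorted[5] = yYxyy$X
  sorted[6] = yy$XyYx
sorted[4] = y$XyYxy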